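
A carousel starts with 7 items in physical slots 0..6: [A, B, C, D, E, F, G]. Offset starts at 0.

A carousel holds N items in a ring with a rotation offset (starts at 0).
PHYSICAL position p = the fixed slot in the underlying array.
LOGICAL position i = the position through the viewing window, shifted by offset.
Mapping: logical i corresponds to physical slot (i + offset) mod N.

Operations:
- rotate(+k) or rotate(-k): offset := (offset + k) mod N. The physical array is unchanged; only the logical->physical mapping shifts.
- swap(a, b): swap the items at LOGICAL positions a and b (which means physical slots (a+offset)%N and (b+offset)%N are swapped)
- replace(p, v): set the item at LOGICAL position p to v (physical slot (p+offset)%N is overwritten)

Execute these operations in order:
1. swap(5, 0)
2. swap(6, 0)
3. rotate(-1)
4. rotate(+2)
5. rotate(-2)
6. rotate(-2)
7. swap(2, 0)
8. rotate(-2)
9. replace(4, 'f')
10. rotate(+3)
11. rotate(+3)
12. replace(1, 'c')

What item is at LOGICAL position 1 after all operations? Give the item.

Answer: c

Derivation:
After op 1 (swap(5, 0)): offset=0, physical=[F,B,C,D,E,A,G], logical=[F,B,C,D,E,A,G]
After op 2 (swap(6, 0)): offset=0, physical=[G,B,C,D,E,A,F], logical=[G,B,C,D,E,A,F]
After op 3 (rotate(-1)): offset=6, physical=[G,B,C,D,E,A,F], logical=[F,G,B,C,D,E,A]
After op 4 (rotate(+2)): offset=1, physical=[G,B,C,D,E,A,F], logical=[B,C,D,E,A,F,G]
After op 5 (rotate(-2)): offset=6, physical=[G,B,C,D,E,A,F], logical=[F,G,B,C,D,E,A]
After op 6 (rotate(-2)): offset=4, physical=[G,B,C,D,E,A,F], logical=[E,A,F,G,B,C,D]
After op 7 (swap(2, 0)): offset=4, physical=[G,B,C,D,F,A,E], logical=[F,A,E,G,B,C,D]
After op 8 (rotate(-2)): offset=2, physical=[G,B,C,D,F,A,E], logical=[C,D,F,A,E,G,B]
After op 9 (replace(4, 'f')): offset=2, physical=[G,B,C,D,F,A,f], logical=[C,D,F,A,f,G,B]
After op 10 (rotate(+3)): offset=5, physical=[G,B,C,D,F,A,f], logical=[A,f,G,B,C,D,F]
After op 11 (rotate(+3)): offset=1, physical=[G,B,C,D,F,A,f], logical=[B,C,D,F,A,f,G]
After op 12 (replace(1, 'c')): offset=1, physical=[G,B,c,D,F,A,f], logical=[B,c,D,F,A,f,G]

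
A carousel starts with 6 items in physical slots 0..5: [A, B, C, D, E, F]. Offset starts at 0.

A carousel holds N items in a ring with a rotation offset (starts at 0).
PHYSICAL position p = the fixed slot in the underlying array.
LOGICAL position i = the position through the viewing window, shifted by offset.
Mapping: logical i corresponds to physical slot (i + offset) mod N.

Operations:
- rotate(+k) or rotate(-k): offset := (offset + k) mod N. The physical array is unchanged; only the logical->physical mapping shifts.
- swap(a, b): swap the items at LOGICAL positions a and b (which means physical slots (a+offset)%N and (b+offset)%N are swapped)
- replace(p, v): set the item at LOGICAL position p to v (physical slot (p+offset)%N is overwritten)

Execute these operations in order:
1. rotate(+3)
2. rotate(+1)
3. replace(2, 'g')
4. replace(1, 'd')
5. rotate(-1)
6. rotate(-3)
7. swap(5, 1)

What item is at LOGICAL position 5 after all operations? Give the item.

Answer: B

Derivation:
After op 1 (rotate(+3)): offset=3, physical=[A,B,C,D,E,F], logical=[D,E,F,A,B,C]
After op 2 (rotate(+1)): offset=4, physical=[A,B,C,D,E,F], logical=[E,F,A,B,C,D]
After op 3 (replace(2, 'g')): offset=4, physical=[g,B,C,D,E,F], logical=[E,F,g,B,C,D]
After op 4 (replace(1, 'd')): offset=4, physical=[g,B,C,D,E,d], logical=[E,d,g,B,C,D]
After op 5 (rotate(-1)): offset=3, physical=[g,B,C,D,E,d], logical=[D,E,d,g,B,C]
After op 6 (rotate(-3)): offset=0, physical=[g,B,C,D,E,d], logical=[g,B,C,D,E,d]
After op 7 (swap(5, 1)): offset=0, physical=[g,d,C,D,E,B], logical=[g,d,C,D,E,B]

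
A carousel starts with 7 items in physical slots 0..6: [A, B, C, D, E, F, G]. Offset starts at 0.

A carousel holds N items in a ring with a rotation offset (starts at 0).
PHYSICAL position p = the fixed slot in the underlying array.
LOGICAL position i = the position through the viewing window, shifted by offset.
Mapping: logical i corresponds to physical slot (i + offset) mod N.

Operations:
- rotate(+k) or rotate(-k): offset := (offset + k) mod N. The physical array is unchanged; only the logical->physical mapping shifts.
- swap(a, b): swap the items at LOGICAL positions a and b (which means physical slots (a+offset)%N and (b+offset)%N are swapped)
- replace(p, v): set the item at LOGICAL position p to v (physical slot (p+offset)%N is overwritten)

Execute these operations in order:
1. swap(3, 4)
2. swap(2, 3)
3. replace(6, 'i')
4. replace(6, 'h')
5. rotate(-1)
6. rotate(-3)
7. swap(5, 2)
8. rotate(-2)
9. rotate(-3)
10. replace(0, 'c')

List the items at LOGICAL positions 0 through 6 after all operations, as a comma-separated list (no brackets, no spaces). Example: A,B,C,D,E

After op 1 (swap(3, 4)): offset=0, physical=[A,B,C,E,D,F,G], logical=[A,B,C,E,D,F,G]
After op 2 (swap(2, 3)): offset=0, physical=[A,B,E,C,D,F,G], logical=[A,B,E,C,D,F,G]
After op 3 (replace(6, 'i')): offset=0, physical=[A,B,E,C,D,F,i], logical=[A,B,E,C,D,F,i]
After op 4 (replace(6, 'h')): offset=0, physical=[A,B,E,C,D,F,h], logical=[A,B,E,C,D,F,h]
After op 5 (rotate(-1)): offset=6, physical=[A,B,E,C,D,F,h], logical=[h,A,B,E,C,D,F]
After op 6 (rotate(-3)): offset=3, physical=[A,B,E,C,D,F,h], logical=[C,D,F,h,A,B,E]
After op 7 (swap(5, 2)): offset=3, physical=[A,F,E,C,D,B,h], logical=[C,D,B,h,A,F,E]
After op 8 (rotate(-2)): offset=1, physical=[A,F,E,C,D,B,h], logical=[F,E,C,D,B,h,A]
After op 9 (rotate(-3)): offset=5, physical=[A,F,E,C,D,B,h], logical=[B,h,A,F,E,C,D]
After op 10 (replace(0, 'c')): offset=5, physical=[A,F,E,C,D,c,h], logical=[c,h,A,F,E,C,D]

Answer: c,h,A,F,E,C,D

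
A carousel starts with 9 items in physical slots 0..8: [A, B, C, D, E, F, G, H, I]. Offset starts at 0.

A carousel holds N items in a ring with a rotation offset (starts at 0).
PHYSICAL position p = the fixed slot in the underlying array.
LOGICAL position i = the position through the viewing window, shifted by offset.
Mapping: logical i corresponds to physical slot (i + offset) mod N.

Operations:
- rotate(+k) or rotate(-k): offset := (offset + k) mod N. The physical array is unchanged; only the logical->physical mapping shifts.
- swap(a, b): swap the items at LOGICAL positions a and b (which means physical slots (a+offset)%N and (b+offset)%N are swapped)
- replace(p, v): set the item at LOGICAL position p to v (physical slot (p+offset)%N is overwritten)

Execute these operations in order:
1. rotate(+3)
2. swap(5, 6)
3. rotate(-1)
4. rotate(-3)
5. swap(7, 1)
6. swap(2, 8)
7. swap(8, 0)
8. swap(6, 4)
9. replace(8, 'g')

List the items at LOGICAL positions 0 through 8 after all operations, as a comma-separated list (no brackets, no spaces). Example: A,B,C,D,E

After op 1 (rotate(+3)): offset=3, physical=[A,B,C,D,E,F,G,H,I], logical=[D,E,F,G,H,I,A,B,C]
After op 2 (swap(5, 6)): offset=3, physical=[I,B,C,D,E,F,G,H,A], logical=[D,E,F,G,H,A,I,B,C]
After op 3 (rotate(-1)): offset=2, physical=[I,B,C,D,E,F,G,H,A], logical=[C,D,E,F,G,H,A,I,B]
After op 4 (rotate(-3)): offset=8, physical=[I,B,C,D,E,F,G,H,A], logical=[A,I,B,C,D,E,F,G,H]
After op 5 (swap(7, 1)): offset=8, physical=[G,B,C,D,E,F,I,H,A], logical=[A,G,B,C,D,E,F,I,H]
After op 6 (swap(2, 8)): offset=8, physical=[G,H,C,D,E,F,I,B,A], logical=[A,G,H,C,D,E,F,I,B]
After op 7 (swap(8, 0)): offset=8, physical=[G,H,C,D,E,F,I,A,B], logical=[B,G,H,C,D,E,F,I,A]
After op 8 (swap(6, 4)): offset=8, physical=[G,H,C,F,E,D,I,A,B], logical=[B,G,H,C,F,E,D,I,A]
After op 9 (replace(8, 'g')): offset=8, physical=[G,H,C,F,E,D,I,g,B], logical=[B,G,H,C,F,E,D,I,g]

Answer: B,G,H,C,F,E,D,I,g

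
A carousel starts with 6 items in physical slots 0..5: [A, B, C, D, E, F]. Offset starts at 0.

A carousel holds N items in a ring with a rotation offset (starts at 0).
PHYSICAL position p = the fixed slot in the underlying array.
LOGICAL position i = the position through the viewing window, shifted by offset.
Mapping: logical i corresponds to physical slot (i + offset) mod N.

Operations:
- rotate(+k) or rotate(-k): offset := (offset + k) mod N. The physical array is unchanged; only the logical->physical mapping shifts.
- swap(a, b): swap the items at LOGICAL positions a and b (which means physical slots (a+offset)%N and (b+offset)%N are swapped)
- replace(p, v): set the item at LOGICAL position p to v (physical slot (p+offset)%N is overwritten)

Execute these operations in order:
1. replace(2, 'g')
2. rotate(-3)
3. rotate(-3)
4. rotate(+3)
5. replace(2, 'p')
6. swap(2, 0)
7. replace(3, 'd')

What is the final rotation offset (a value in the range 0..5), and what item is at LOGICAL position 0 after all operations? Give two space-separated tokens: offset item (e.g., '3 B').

After op 1 (replace(2, 'g')): offset=0, physical=[A,B,g,D,E,F], logical=[A,B,g,D,E,F]
After op 2 (rotate(-3)): offset=3, physical=[A,B,g,D,E,F], logical=[D,E,F,A,B,g]
After op 3 (rotate(-3)): offset=0, physical=[A,B,g,D,E,F], logical=[A,B,g,D,E,F]
After op 4 (rotate(+3)): offset=3, physical=[A,B,g,D,E,F], logical=[D,E,F,A,B,g]
After op 5 (replace(2, 'p')): offset=3, physical=[A,B,g,D,E,p], logical=[D,E,p,A,B,g]
After op 6 (swap(2, 0)): offset=3, physical=[A,B,g,p,E,D], logical=[p,E,D,A,B,g]
After op 7 (replace(3, 'd')): offset=3, physical=[d,B,g,p,E,D], logical=[p,E,D,d,B,g]

Answer: 3 p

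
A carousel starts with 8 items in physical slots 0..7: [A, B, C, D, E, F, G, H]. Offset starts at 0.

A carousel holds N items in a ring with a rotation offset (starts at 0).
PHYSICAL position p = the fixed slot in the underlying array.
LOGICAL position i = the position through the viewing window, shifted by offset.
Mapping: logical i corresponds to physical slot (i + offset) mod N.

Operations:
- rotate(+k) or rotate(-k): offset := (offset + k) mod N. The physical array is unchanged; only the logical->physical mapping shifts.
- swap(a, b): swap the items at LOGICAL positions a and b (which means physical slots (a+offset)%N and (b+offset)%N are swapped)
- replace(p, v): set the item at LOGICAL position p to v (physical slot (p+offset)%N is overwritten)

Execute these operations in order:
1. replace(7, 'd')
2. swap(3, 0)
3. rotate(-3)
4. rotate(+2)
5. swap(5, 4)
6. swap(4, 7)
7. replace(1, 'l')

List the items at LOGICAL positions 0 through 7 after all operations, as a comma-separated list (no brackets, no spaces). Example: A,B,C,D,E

After op 1 (replace(7, 'd')): offset=0, physical=[A,B,C,D,E,F,G,d], logical=[A,B,C,D,E,F,G,d]
After op 2 (swap(3, 0)): offset=0, physical=[D,B,C,A,E,F,G,d], logical=[D,B,C,A,E,F,G,d]
After op 3 (rotate(-3)): offset=5, physical=[D,B,C,A,E,F,G,d], logical=[F,G,d,D,B,C,A,E]
After op 4 (rotate(+2)): offset=7, physical=[D,B,C,A,E,F,G,d], logical=[d,D,B,C,A,E,F,G]
After op 5 (swap(5, 4)): offset=7, physical=[D,B,C,E,A,F,G,d], logical=[d,D,B,C,E,A,F,G]
After op 6 (swap(4, 7)): offset=7, physical=[D,B,C,G,A,F,E,d], logical=[d,D,B,C,G,A,F,E]
After op 7 (replace(1, 'l')): offset=7, physical=[l,B,C,G,A,F,E,d], logical=[d,l,B,C,G,A,F,E]

Answer: d,l,B,C,G,A,F,E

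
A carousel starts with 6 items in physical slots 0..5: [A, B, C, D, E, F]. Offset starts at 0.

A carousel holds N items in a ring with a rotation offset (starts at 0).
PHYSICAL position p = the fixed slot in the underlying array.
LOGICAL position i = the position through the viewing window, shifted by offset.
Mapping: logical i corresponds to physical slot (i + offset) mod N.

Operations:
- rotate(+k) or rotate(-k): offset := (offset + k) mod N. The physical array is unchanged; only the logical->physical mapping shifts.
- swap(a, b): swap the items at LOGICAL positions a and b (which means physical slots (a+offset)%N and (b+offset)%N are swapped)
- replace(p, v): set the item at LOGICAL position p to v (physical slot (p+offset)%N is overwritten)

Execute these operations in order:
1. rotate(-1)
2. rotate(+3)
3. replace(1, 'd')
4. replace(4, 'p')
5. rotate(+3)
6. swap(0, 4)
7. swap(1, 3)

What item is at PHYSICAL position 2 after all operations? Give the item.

After op 1 (rotate(-1)): offset=5, physical=[A,B,C,D,E,F], logical=[F,A,B,C,D,E]
After op 2 (rotate(+3)): offset=2, physical=[A,B,C,D,E,F], logical=[C,D,E,F,A,B]
After op 3 (replace(1, 'd')): offset=2, physical=[A,B,C,d,E,F], logical=[C,d,E,F,A,B]
After op 4 (replace(4, 'p')): offset=2, physical=[p,B,C,d,E,F], logical=[C,d,E,F,p,B]
After op 5 (rotate(+3)): offset=5, physical=[p,B,C,d,E,F], logical=[F,p,B,C,d,E]
After op 6 (swap(0, 4)): offset=5, physical=[p,B,C,F,E,d], logical=[d,p,B,C,F,E]
After op 7 (swap(1, 3)): offset=5, physical=[C,B,p,F,E,d], logical=[d,C,B,p,F,E]

Answer: p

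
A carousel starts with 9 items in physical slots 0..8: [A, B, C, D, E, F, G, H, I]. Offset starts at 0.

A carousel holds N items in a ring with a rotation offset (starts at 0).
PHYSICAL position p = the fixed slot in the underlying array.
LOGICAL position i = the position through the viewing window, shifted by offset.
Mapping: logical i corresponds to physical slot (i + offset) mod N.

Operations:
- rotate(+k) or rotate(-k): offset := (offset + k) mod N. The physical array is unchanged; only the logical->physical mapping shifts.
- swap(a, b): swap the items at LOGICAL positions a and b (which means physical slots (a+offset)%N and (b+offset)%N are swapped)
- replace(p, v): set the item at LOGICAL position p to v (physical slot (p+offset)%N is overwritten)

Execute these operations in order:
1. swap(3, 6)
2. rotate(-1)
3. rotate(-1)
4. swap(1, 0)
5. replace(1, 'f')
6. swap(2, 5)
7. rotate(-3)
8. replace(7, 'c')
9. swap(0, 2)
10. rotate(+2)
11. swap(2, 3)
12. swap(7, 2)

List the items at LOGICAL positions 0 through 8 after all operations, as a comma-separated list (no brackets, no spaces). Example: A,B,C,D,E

Answer: E,I,D,f,B,c,A,G,F

Derivation:
After op 1 (swap(3, 6)): offset=0, physical=[A,B,C,G,E,F,D,H,I], logical=[A,B,C,G,E,F,D,H,I]
After op 2 (rotate(-1)): offset=8, physical=[A,B,C,G,E,F,D,H,I], logical=[I,A,B,C,G,E,F,D,H]
After op 3 (rotate(-1)): offset=7, physical=[A,B,C,G,E,F,D,H,I], logical=[H,I,A,B,C,G,E,F,D]
After op 4 (swap(1, 0)): offset=7, physical=[A,B,C,G,E,F,D,I,H], logical=[I,H,A,B,C,G,E,F,D]
After op 5 (replace(1, 'f')): offset=7, physical=[A,B,C,G,E,F,D,I,f], logical=[I,f,A,B,C,G,E,F,D]
After op 6 (swap(2, 5)): offset=7, physical=[G,B,C,A,E,F,D,I,f], logical=[I,f,G,B,C,A,E,F,D]
After op 7 (rotate(-3)): offset=4, physical=[G,B,C,A,E,F,D,I,f], logical=[E,F,D,I,f,G,B,C,A]
After op 8 (replace(7, 'c')): offset=4, physical=[G,B,c,A,E,F,D,I,f], logical=[E,F,D,I,f,G,B,c,A]
After op 9 (swap(0, 2)): offset=4, physical=[G,B,c,A,D,F,E,I,f], logical=[D,F,E,I,f,G,B,c,A]
After op 10 (rotate(+2)): offset=6, physical=[G,B,c,A,D,F,E,I,f], logical=[E,I,f,G,B,c,A,D,F]
After op 11 (swap(2, 3)): offset=6, physical=[f,B,c,A,D,F,E,I,G], logical=[E,I,G,f,B,c,A,D,F]
After op 12 (swap(7, 2)): offset=6, physical=[f,B,c,A,G,F,E,I,D], logical=[E,I,D,f,B,c,A,G,F]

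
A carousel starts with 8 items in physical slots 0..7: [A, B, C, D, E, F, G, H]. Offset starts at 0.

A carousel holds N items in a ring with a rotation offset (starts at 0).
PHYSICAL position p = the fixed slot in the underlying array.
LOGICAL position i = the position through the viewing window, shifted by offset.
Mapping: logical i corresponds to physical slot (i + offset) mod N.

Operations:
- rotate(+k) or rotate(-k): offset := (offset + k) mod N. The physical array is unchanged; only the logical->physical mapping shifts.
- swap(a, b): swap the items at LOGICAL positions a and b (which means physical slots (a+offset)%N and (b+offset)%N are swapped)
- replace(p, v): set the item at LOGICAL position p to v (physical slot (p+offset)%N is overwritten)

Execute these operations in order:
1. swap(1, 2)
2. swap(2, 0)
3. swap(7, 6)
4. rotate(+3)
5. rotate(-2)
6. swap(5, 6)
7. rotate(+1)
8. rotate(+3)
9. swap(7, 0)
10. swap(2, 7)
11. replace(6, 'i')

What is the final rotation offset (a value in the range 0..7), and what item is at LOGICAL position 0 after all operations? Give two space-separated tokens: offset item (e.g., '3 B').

After op 1 (swap(1, 2)): offset=0, physical=[A,C,B,D,E,F,G,H], logical=[A,C,B,D,E,F,G,H]
After op 2 (swap(2, 0)): offset=0, physical=[B,C,A,D,E,F,G,H], logical=[B,C,A,D,E,F,G,H]
After op 3 (swap(7, 6)): offset=0, physical=[B,C,A,D,E,F,H,G], logical=[B,C,A,D,E,F,H,G]
After op 4 (rotate(+3)): offset=3, physical=[B,C,A,D,E,F,H,G], logical=[D,E,F,H,G,B,C,A]
After op 5 (rotate(-2)): offset=1, physical=[B,C,A,D,E,F,H,G], logical=[C,A,D,E,F,H,G,B]
After op 6 (swap(5, 6)): offset=1, physical=[B,C,A,D,E,F,G,H], logical=[C,A,D,E,F,G,H,B]
After op 7 (rotate(+1)): offset=2, physical=[B,C,A,D,E,F,G,H], logical=[A,D,E,F,G,H,B,C]
After op 8 (rotate(+3)): offset=5, physical=[B,C,A,D,E,F,G,H], logical=[F,G,H,B,C,A,D,E]
After op 9 (swap(7, 0)): offset=5, physical=[B,C,A,D,F,E,G,H], logical=[E,G,H,B,C,A,D,F]
After op 10 (swap(2, 7)): offset=5, physical=[B,C,A,D,H,E,G,F], logical=[E,G,F,B,C,A,D,H]
After op 11 (replace(6, 'i')): offset=5, physical=[B,C,A,i,H,E,G,F], logical=[E,G,F,B,C,A,i,H]

Answer: 5 E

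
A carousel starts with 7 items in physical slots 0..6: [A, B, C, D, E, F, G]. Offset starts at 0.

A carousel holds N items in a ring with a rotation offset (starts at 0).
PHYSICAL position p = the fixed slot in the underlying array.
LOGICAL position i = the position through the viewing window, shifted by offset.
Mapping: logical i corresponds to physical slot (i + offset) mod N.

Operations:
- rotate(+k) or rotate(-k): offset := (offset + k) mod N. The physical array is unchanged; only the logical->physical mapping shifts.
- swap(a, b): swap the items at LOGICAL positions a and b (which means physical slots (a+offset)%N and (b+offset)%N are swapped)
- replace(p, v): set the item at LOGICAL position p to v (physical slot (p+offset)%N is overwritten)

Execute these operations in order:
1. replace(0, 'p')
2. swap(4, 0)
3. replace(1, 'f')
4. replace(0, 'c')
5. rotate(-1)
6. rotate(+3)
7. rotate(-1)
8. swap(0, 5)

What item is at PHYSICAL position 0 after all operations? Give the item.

After op 1 (replace(0, 'p')): offset=0, physical=[p,B,C,D,E,F,G], logical=[p,B,C,D,E,F,G]
After op 2 (swap(4, 0)): offset=0, physical=[E,B,C,D,p,F,G], logical=[E,B,C,D,p,F,G]
After op 3 (replace(1, 'f')): offset=0, physical=[E,f,C,D,p,F,G], logical=[E,f,C,D,p,F,G]
After op 4 (replace(0, 'c')): offset=0, physical=[c,f,C,D,p,F,G], logical=[c,f,C,D,p,F,G]
After op 5 (rotate(-1)): offset=6, physical=[c,f,C,D,p,F,G], logical=[G,c,f,C,D,p,F]
After op 6 (rotate(+3)): offset=2, physical=[c,f,C,D,p,F,G], logical=[C,D,p,F,G,c,f]
After op 7 (rotate(-1)): offset=1, physical=[c,f,C,D,p,F,G], logical=[f,C,D,p,F,G,c]
After op 8 (swap(0, 5)): offset=1, physical=[c,G,C,D,p,F,f], logical=[G,C,D,p,F,f,c]

Answer: c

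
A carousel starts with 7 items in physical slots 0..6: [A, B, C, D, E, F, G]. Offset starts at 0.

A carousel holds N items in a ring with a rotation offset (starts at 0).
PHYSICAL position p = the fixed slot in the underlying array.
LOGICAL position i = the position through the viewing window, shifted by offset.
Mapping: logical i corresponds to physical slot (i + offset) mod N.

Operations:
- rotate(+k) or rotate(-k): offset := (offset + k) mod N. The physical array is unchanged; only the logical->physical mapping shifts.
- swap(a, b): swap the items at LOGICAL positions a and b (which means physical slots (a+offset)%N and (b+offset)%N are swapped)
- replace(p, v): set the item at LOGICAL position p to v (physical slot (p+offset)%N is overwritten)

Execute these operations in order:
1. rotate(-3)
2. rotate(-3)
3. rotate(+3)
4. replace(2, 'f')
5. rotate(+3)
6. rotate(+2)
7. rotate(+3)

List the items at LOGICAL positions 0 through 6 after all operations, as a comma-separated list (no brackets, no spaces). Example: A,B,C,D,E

After op 1 (rotate(-3)): offset=4, physical=[A,B,C,D,E,F,G], logical=[E,F,G,A,B,C,D]
After op 2 (rotate(-3)): offset=1, physical=[A,B,C,D,E,F,G], logical=[B,C,D,E,F,G,A]
After op 3 (rotate(+3)): offset=4, physical=[A,B,C,D,E,F,G], logical=[E,F,G,A,B,C,D]
After op 4 (replace(2, 'f')): offset=4, physical=[A,B,C,D,E,F,f], logical=[E,F,f,A,B,C,D]
After op 5 (rotate(+3)): offset=0, physical=[A,B,C,D,E,F,f], logical=[A,B,C,D,E,F,f]
After op 6 (rotate(+2)): offset=2, physical=[A,B,C,D,E,F,f], logical=[C,D,E,F,f,A,B]
After op 7 (rotate(+3)): offset=5, physical=[A,B,C,D,E,F,f], logical=[F,f,A,B,C,D,E]

Answer: F,f,A,B,C,D,E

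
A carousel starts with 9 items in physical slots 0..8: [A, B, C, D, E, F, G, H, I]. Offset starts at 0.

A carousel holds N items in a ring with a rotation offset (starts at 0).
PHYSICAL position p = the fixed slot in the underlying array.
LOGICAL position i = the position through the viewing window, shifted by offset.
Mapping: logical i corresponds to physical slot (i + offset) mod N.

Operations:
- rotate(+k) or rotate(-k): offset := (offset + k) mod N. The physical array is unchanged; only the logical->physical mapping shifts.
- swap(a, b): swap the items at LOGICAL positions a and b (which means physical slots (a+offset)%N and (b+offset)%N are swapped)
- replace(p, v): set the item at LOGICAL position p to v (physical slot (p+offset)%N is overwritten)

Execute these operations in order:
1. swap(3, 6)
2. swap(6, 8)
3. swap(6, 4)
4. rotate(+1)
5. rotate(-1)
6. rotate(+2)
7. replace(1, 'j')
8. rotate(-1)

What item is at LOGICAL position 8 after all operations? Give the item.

Answer: A

Derivation:
After op 1 (swap(3, 6)): offset=0, physical=[A,B,C,G,E,F,D,H,I], logical=[A,B,C,G,E,F,D,H,I]
After op 2 (swap(6, 8)): offset=0, physical=[A,B,C,G,E,F,I,H,D], logical=[A,B,C,G,E,F,I,H,D]
After op 3 (swap(6, 4)): offset=0, physical=[A,B,C,G,I,F,E,H,D], logical=[A,B,C,G,I,F,E,H,D]
After op 4 (rotate(+1)): offset=1, physical=[A,B,C,G,I,F,E,H,D], logical=[B,C,G,I,F,E,H,D,A]
After op 5 (rotate(-1)): offset=0, physical=[A,B,C,G,I,F,E,H,D], logical=[A,B,C,G,I,F,E,H,D]
After op 6 (rotate(+2)): offset=2, physical=[A,B,C,G,I,F,E,H,D], logical=[C,G,I,F,E,H,D,A,B]
After op 7 (replace(1, 'j')): offset=2, physical=[A,B,C,j,I,F,E,H,D], logical=[C,j,I,F,E,H,D,A,B]
After op 8 (rotate(-1)): offset=1, physical=[A,B,C,j,I,F,E,H,D], logical=[B,C,j,I,F,E,H,D,A]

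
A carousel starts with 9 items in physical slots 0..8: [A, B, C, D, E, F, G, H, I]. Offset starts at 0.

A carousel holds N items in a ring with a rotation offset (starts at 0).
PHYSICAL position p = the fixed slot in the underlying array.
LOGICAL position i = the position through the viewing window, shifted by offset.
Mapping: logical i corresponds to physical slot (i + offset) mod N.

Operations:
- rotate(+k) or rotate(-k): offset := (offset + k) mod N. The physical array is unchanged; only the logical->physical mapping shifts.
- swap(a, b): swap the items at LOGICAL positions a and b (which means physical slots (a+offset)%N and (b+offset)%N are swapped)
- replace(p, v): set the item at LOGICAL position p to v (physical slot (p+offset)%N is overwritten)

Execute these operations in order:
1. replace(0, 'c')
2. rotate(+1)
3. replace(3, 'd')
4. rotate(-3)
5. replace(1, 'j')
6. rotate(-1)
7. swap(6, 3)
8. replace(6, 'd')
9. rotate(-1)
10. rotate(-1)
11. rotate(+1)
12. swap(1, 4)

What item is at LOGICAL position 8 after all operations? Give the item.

After op 1 (replace(0, 'c')): offset=0, physical=[c,B,C,D,E,F,G,H,I], logical=[c,B,C,D,E,F,G,H,I]
After op 2 (rotate(+1)): offset=1, physical=[c,B,C,D,E,F,G,H,I], logical=[B,C,D,E,F,G,H,I,c]
After op 3 (replace(3, 'd')): offset=1, physical=[c,B,C,D,d,F,G,H,I], logical=[B,C,D,d,F,G,H,I,c]
After op 4 (rotate(-3)): offset=7, physical=[c,B,C,D,d,F,G,H,I], logical=[H,I,c,B,C,D,d,F,G]
After op 5 (replace(1, 'j')): offset=7, physical=[c,B,C,D,d,F,G,H,j], logical=[H,j,c,B,C,D,d,F,G]
After op 6 (rotate(-1)): offset=6, physical=[c,B,C,D,d,F,G,H,j], logical=[G,H,j,c,B,C,D,d,F]
After op 7 (swap(6, 3)): offset=6, physical=[D,B,C,c,d,F,G,H,j], logical=[G,H,j,D,B,C,c,d,F]
After op 8 (replace(6, 'd')): offset=6, physical=[D,B,C,d,d,F,G,H,j], logical=[G,H,j,D,B,C,d,d,F]
After op 9 (rotate(-1)): offset=5, physical=[D,B,C,d,d,F,G,H,j], logical=[F,G,H,j,D,B,C,d,d]
After op 10 (rotate(-1)): offset=4, physical=[D,B,C,d,d,F,G,H,j], logical=[d,F,G,H,j,D,B,C,d]
After op 11 (rotate(+1)): offset=5, physical=[D,B,C,d,d,F,G,H,j], logical=[F,G,H,j,D,B,C,d,d]
After op 12 (swap(1, 4)): offset=5, physical=[G,B,C,d,d,F,D,H,j], logical=[F,D,H,j,G,B,C,d,d]

Answer: d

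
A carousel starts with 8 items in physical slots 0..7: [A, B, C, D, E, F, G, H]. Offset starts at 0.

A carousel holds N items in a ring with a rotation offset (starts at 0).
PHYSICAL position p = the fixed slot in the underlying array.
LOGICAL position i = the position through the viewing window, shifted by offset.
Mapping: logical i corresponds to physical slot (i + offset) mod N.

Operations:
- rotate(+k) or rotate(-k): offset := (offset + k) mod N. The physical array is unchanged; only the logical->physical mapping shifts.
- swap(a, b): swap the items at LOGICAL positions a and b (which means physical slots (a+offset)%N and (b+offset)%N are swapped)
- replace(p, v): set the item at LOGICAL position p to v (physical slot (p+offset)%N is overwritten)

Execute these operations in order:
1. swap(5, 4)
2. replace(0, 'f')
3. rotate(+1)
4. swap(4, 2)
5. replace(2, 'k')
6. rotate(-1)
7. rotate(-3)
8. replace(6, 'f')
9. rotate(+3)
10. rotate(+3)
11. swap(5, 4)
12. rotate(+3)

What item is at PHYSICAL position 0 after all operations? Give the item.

After op 1 (swap(5, 4)): offset=0, physical=[A,B,C,D,F,E,G,H], logical=[A,B,C,D,F,E,G,H]
After op 2 (replace(0, 'f')): offset=0, physical=[f,B,C,D,F,E,G,H], logical=[f,B,C,D,F,E,G,H]
After op 3 (rotate(+1)): offset=1, physical=[f,B,C,D,F,E,G,H], logical=[B,C,D,F,E,G,H,f]
After op 4 (swap(4, 2)): offset=1, physical=[f,B,C,E,F,D,G,H], logical=[B,C,E,F,D,G,H,f]
After op 5 (replace(2, 'k')): offset=1, physical=[f,B,C,k,F,D,G,H], logical=[B,C,k,F,D,G,H,f]
After op 6 (rotate(-1)): offset=0, physical=[f,B,C,k,F,D,G,H], logical=[f,B,C,k,F,D,G,H]
After op 7 (rotate(-3)): offset=5, physical=[f,B,C,k,F,D,G,H], logical=[D,G,H,f,B,C,k,F]
After op 8 (replace(6, 'f')): offset=5, physical=[f,B,C,f,F,D,G,H], logical=[D,G,H,f,B,C,f,F]
After op 9 (rotate(+3)): offset=0, physical=[f,B,C,f,F,D,G,H], logical=[f,B,C,f,F,D,G,H]
After op 10 (rotate(+3)): offset=3, physical=[f,B,C,f,F,D,G,H], logical=[f,F,D,G,H,f,B,C]
After op 11 (swap(5, 4)): offset=3, physical=[H,B,C,f,F,D,G,f], logical=[f,F,D,G,f,H,B,C]
After op 12 (rotate(+3)): offset=6, physical=[H,B,C,f,F,D,G,f], logical=[G,f,H,B,C,f,F,D]

Answer: H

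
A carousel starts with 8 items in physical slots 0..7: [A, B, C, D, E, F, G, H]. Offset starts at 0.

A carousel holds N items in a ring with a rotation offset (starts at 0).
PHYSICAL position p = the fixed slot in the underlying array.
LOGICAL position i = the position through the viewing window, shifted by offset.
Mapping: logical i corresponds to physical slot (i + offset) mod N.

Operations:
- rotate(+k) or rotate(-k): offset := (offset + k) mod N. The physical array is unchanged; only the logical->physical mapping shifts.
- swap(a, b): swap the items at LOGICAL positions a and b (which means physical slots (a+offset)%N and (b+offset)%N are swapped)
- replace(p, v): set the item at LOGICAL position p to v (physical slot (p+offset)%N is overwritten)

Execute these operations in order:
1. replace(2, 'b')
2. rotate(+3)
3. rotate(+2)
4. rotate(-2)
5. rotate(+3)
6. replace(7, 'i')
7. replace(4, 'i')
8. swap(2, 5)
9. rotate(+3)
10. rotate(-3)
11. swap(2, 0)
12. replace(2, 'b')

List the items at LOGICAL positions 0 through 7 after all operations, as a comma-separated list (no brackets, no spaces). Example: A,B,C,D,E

Answer: D,H,b,B,i,A,E,i

Derivation:
After op 1 (replace(2, 'b')): offset=0, physical=[A,B,b,D,E,F,G,H], logical=[A,B,b,D,E,F,G,H]
After op 2 (rotate(+3)): offset=3, physical=[A,B,b,D,E,F,G,H], logical=[D,E,F,G,H,A,B,b]
After op 3 (rotate(+2)): offset=5, physical=[A,B,b,D,E,F,G,H], logical=[F,G,H,A,B,b,D,E]
After op 4 (rotate(-2)): offset=3, physical=[A,B,b,D,E,F,G,H], logical=[D,E,F,G,H,A,B,b]
After op 5 (rotate(+3)): offset=6, physical=[A,B,b,D,E,F,G,H], logical=[G,H,A,B,b,D,E,F]
After op 6 (replace(7, 'i')): offset=6, physical=[A,B,b,D,E,i,G,H], logical=[G,H,A,B,b,D,E,i]
After op 7 (replace(4, 'i')): offset=6, physical=[A,B,i,D,E,i,G,H], logical=[G,H,A,B,i,D,E,i]
After op 8 (swap(2, 5)): offset=6, physical=[D,B,i,A,E,i,G,H], logical=[G,H,D,B,i,A,E,i]
After op 9 (rotate(+3)): offset=1, physical=[D,B,i,A,E,i,G,H], logical=[B,i,A,E,i,G,H,D]
After op 10 (rotate(-3)): offset=6, physical=[D,B,i,A,E,i,G,H], logical=[G,H,D,B,i,A,E,i]
After op 11 (swap(2, 0)): offset=6, physical=[G,B,i,A,E,i,D,H], logical=[D,H,G,B,i,A,E,i]
After op 12 (replace(2, 'b')): offset=6, physical=[b,B,i,A,E,i,D,H], logical=[D,H,b,B,i,A,E,i]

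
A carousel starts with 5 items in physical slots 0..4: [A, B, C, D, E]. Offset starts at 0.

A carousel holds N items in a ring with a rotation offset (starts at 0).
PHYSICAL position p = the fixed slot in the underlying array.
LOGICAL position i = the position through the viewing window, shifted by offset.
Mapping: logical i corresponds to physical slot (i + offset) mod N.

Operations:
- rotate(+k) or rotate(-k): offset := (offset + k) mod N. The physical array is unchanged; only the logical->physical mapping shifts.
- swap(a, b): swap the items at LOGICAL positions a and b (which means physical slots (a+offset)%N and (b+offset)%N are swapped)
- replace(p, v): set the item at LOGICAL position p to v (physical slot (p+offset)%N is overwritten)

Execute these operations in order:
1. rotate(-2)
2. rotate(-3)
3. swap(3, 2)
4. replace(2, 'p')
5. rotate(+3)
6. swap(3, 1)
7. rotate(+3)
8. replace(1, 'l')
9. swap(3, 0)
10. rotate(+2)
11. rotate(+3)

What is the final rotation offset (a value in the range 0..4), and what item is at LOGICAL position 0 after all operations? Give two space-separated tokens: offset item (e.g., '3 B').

Answer: 1 B

Derivation:
After op 1 (rotate(-2)): offset=3, physical=[A,B,C,D,E], logical=[D,E,A,B,C]
After op 2 (rotate(-3)): offset=0, physical=[A,B,C,D,E], logical=[A,B,C,D,E]
After op 3 (swap(3, 2)): offset=0, physical=[A,B,D,C,E], logical=[A,B,D,C,E]
After op 4 (replace(2, 'p')): offset=0, physical=[A,B,p,C,E], logical=[A,B,p,C,E]
After op 5 (rotate(+3)): offset=3, physical=[A,B,p,C,E], logical=[C,E,A,B,p]
After op 6 (swap(3, 1)): offset=3, physical=[A,E,p,C,B], logical=[C,B,A,E,p]
After op 7 (rotate(+3)): offset=1, physical=[A,E,p,C,B], logical=[E,p,C,B,A]
After op 8 (replace(1, 'l')): offset=1, physical=[A,E,l,C,B], logical=[E,l,C,B,A]
After op 9 (swap(3, 0)): offset=1, physical=[A,B,l,C,E], logical=[B,l,C,E,A]
After op 10 (rotate(+2)): offset=3, physical=[A,B,l,C,E], logical=[C,E,A,B,l]
After op 11 (rotate(+3)): offset=1, physical=[A,B,l,C,E], logical=[B,l,C,E,A]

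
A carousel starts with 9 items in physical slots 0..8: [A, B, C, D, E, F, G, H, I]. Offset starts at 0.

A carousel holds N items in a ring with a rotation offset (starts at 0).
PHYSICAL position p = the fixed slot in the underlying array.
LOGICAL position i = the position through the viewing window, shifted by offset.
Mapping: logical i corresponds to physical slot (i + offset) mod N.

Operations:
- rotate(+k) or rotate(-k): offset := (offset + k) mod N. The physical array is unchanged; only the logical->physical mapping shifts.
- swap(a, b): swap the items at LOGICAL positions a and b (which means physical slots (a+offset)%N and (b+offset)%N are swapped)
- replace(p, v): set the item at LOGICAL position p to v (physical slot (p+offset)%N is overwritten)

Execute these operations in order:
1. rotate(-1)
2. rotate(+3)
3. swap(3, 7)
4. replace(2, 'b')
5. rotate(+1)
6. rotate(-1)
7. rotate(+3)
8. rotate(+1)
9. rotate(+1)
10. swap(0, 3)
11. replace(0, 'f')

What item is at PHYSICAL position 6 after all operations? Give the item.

Answer: G

Derivation:
After op 1 (rotate(-1)): offset=8, physical=[A,B,C,D,E,F,G,H,I], logical=[I,A,B,C,D,E,F,G,H]
After op 2 (rotate(+3)): offset=2, physical=[A,B,C,D,E,F,G,H,I], logical=[C,D,E,F,G,H,I,A,B]
After op 3 (swap(3, 7)): offset=2, physical=[F,B,C,D,E,A,G,H,I], logical=[C,D,E,A,G,H,I,F,B]
After op 4 (replace(2, 'b')): offset=2, physical=[F,B,C,D,b,A,G,H,I], logical=[C,D,b,A,G,H,I,F,B]
After op 5 (rotate(+1)): offset=3, physical=[F,B,C,D,b,A,G,H,I], logical=[D,b,A,G,H,I,F,B,C]
After op 6 (rotate(-1)): offset=2, physical=[F,B,C,D,b,A,G,H,I], logical=[C,D,b,A,G,H,I,F,B]
After op 7 (rotate(+3)): offset=5, physical=[F,B,C,D,b,A,G,H,I], logical=[A,G,H,I,F,B,C,D,b]
After op 8 (rotate(+1)): offset=6, physical=[F,B,C,D,b,A,G,H,I], logical=[G,H,I,F,B,C,D,b,A]
After op 9 (rotate(+1)): offset=7, physical=[F,B,C,D,b,A,G,H,I], logical=[H,I,F,B,C,D,b,A,G]
After op 10 (swap(0, 3)): offset=7, physical=[F,H,C,D,b,A,G,B,I], logical=[B,I,F,H,C,D,b,A,G]
After op 11 (replace(0, 'f')): offset=7, physical=[F,H,C,D,b,A,G,f,I], logical=[f,I,F,H,C,D,b,A,G]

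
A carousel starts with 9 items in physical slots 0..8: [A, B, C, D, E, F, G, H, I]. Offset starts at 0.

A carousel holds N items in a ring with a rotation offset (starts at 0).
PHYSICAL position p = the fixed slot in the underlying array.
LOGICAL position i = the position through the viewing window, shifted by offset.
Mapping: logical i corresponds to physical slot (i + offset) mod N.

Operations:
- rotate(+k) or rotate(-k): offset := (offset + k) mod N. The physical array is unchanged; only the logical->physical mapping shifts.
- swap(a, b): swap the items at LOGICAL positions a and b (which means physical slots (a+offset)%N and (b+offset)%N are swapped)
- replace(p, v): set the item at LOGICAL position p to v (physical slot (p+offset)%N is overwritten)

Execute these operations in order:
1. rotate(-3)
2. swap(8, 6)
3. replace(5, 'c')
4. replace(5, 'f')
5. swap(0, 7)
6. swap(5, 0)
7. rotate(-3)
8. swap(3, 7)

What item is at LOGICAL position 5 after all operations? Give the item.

After op 1 (rotate(-3)): offset=6, physical=[A,B,C,D,E,F,G,H,I], logical=[G,H,I,A,B,C,D,E,F]
After op 2 (swap(8, 6)): offset=6, physical=[A,B,C,F,E,D,G,H,I], logical=[G,H,I,A,B,C,F,E,D]
After op 3 (replace(5, 'c')): offset=6, physical=[A,B,c,F,E,D,G,H,I], logical=[G,H,I,A,B,c,F,E,D]
After op 4 (replace(5, 'f')): offset=6, physical=[A,B,f,F,E,D,G,H,I], logical=[G,H,I,A,B,f,F,E,D]
After op 5 (swap(0, 7)): offset=6, physical=[A,B,f,F,G,D,E,H,I], logical=[E,H,I,A,B,f,F,G,D]
After op 6 (swap(5, 0)): offset=6, physical=[A,B,E,F,G,D,f,H,I], logical=[f,H,I,A,B,E,F,G,D]
After op 7 (rotate(-3)): offset=3, physical=[A,B,E,F,G,D,f,H,I], logical=[F,G,D,f,H,I,A,B,E]
After op 8 (swap(3, 7)): offset=3, physical=[A,f,E,F,G,D,B,H,I], logical=[F,G,D,B,H,I,A,f,E]

Answer: I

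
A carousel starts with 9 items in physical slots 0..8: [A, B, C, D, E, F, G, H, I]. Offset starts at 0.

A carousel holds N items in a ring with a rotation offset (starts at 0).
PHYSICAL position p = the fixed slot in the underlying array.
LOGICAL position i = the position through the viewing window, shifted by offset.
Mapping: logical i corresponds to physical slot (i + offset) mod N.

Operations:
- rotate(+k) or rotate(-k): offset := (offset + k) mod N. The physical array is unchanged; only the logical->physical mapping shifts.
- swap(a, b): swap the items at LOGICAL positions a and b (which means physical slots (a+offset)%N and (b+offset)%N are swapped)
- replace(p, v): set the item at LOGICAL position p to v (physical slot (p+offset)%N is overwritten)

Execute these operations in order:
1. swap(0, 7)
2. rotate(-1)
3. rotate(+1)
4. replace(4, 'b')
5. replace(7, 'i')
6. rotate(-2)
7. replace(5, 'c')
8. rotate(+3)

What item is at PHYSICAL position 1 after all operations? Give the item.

Answer: B

Derivation:
After op 1 (swap(0, 7)): offset=0, physical=[H,B,C,D,E,F,G,A,I], logical=[H,B,C,D,E,F,G,A,I]
After op 2 (rotate(-1)): offset=8, physical=[H,B,C,D,E,F,G,A,I], logical=[I,H,B,C,D,E,F,G,A]
After op 3 (rotate(+1)): offset=0, physical=[H,B,C,D,E,F,G,A,I], logical=[H,B,C,D,E,F,G,A,I]
After op 4 (replace(4, 'b')): offset=0, physical=[H,B,C,D,b,F,G,A,I], logical=[H,B,C,D,b,F,G,A,I]
After op 5 (replace(7, 'i')): offset=0, physical=[H,B,C,D,b,F,G,i,I], logical=[H,B,C,D,b,F,G,i,I]
After op 6 (rotate(-2)): offset=7, physical=[H,B,C,D,b,F,G,i,I], logical=[i,I,H,B,C,D,b,F,G]
After op 7 (replace(5, 'c')): offset=7, physical=[H,B,C,c,b,F,G,i,I], logical=[i,I,H,B,C,c,b,F,G]
After op 8 (rotate(+3)): offset=1, physical=[H,B,C,c,b,F,G,i,I], logical=[B,C,c,b,F,G,i,I,H]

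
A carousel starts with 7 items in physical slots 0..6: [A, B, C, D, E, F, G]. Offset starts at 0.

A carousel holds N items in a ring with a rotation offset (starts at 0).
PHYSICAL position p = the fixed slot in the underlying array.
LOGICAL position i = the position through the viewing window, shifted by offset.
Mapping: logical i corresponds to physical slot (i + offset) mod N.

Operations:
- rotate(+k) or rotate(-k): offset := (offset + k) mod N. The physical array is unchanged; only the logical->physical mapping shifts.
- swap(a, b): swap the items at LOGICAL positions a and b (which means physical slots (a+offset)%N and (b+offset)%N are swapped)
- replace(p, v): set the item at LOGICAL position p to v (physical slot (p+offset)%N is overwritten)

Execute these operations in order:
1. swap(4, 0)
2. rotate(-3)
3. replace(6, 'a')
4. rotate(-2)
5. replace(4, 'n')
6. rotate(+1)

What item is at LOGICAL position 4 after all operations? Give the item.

Answer: E

Derivation:
After op 1 (swap(4, 0)): offset=0, physical=[E,B,C,D,A,F,G], logical=[E,B,C,D,A,F,G]
After op 2 (rotate(-3)): offset=4, physical=[E,B,C,D,A,F,G], logical=[A,F,G,E,B,C,D]
After op 3 (replace(6, 'a')): offset=4, physical=[E,B,C,a,A,F,G], logical=[A,F,G,E,B,C,a]
After op 4 (rotate(-2)): offset=2, physical=[E,B,C,a,A,F,G], logical=[C,a,A,F,G,E,B]
After op 5 (replace(4, 'n')): offset=2, physical=[E,B,C,a,A,F,n], logical=[C,a,A,F,n,E,B]
After op 6 (rotate(+1)): offset=3, physical=[E,B,C,a,A,F,n], logical=[a,A,F,n,E,B,C]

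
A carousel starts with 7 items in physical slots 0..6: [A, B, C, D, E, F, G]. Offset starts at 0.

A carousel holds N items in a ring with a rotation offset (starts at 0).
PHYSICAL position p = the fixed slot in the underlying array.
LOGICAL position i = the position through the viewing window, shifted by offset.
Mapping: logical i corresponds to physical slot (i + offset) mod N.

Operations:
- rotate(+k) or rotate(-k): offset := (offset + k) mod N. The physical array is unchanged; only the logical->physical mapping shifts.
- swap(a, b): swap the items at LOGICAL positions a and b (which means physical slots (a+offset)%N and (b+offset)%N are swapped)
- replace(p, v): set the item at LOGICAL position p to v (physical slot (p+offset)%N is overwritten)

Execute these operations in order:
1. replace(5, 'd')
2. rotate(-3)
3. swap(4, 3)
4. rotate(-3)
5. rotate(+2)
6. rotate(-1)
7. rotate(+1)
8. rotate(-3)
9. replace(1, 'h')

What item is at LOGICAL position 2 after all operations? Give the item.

After op 1 (replace(5, 'd')): offset=0, physical=[A,B,C,D,E,d,G], logical=[A,B,C,D,E,d,G]
After op 2 (rotate(-3)): offset=4, physical=[A,B,C,D,E,d,G], logical=[E,d,G,A,B,C,D]
After op 3 (swap(4, 3)): offset=4, physical=[B,A,C,D,E,d,G], logical=[E,d,G,B,A,C,D]
After op 4 (rotate(-3)): offset=1, physical=[B,A,C,D,E,d,G], logical=[A,C,D,E,d,G,B]
After op 5 (rotate(+2)): offset=3, physical=[B,A,C,D,E,d,G], logical=[D,E,d,G,B,A,C]
After op 6 (rotate(-1)): offset=2, physical=[B,A,C,D,E,d,G], logical=[C,D,E,d,G,B,A]
After op 7 (rotate(+1)): offset=3, physical=[B,A,C,D,E,d,G], logical=[D,E,d,G,B,A,C]
After op 8 (rotate(-3)): offset=0, physical=[B,A,C,D,E,d,G], logical=[B,A,C,D,E,d,G]
After op 9 (replace(1, 'h')): offset=0, physical=[B,h,C,D,E,d,G], logical=[B,h,C,D,E,d,G]

Answer: C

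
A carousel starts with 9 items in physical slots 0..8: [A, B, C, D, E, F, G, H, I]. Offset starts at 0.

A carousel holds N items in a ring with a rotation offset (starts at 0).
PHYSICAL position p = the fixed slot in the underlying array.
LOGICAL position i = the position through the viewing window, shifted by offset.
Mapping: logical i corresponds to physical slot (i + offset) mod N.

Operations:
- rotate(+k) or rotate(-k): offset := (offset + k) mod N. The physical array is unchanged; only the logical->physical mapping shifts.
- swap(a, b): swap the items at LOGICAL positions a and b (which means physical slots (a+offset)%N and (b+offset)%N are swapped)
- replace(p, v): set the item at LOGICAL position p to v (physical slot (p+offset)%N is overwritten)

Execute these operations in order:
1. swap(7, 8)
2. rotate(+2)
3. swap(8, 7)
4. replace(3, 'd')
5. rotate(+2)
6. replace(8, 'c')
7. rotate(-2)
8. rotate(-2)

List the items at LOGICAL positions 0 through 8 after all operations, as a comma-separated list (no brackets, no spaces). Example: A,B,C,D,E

After op 1 (swap(7, 8)): offset=0, physical=[A,B,C,D,E,F,G,I,H], logical=[A,B,C,D,E,F,G,I,H]
After op 2 (rotate(+2)): offset=2, physical=[A,B,C,D,E,F,G,I,H], logical=[C,D,E,F,G,I,H,A,B]
After op 3 (swap(8, 7)): offset=2, physical=[B,A,C,D,E,F,G,I,H], logical=[C,D,E,F,G,I,H,B,A]
After op 4 (replace(3, 'd')): offset=2, physical=[B,A,C,D,E,d,G,I,H], logical=[C,D,E,d,G,I,H,B,A]
After op 5 (rotate(+2)): offset=4, physical=[B,A,C,D,E,d,G,I,H], logical=[E,d,G,I,H,B,A,C,D]
After op 6 (replace(8, 'c')): offset=4, physical=[B,A,C,c,E,d,G,I,H], logical=[E,d,G,I,H,B,A,C,c]
After op 7 (rotate(-2)): offset=2, physical=[B,A,C,c,E,d,G,I,H], logical=[C,c,E,d,G,I,H,B,A]
After op 8 (rotate(-2)): offset=0, physical=[B,A,C,c,E,d,G,I,H], logical=[B,A,C,c,E,d,G,I,H]

Answer: B,A,C,c,E,d,G,I,H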